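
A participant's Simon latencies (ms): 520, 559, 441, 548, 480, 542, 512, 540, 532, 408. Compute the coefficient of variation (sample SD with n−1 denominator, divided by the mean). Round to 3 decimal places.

n = 10, Σ = 5082, M = 508.2000
Σ(x−M)² = 22389.600; s = √(22389.600/9) = 49.8772
CV = 49.8772 / 508.2000 = 0.09814

0.098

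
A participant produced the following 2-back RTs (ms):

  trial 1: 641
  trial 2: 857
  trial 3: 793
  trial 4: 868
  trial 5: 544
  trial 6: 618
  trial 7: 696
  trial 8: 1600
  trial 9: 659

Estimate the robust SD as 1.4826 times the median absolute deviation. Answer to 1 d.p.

Sorted: 544, 618, 641, 659, 696, 793, 857, 868, 1600 → median = 696
|x − 696| sorted: 0, 37, 55, 78, 97, 152, 161, 172, 904 → MAD = 97
Robust SD ≈ 1.4826 × 97 = 143.812

143.8 ms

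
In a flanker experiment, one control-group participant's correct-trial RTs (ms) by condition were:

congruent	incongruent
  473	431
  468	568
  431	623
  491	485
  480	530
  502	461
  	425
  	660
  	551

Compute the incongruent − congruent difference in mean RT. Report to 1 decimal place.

M(congruent) = 2845/6 = 474.167
M(incongruent) = 4734/9 = 526.000
Difference = 526.000 − 474.167 = 51.833 ms

51.8 ms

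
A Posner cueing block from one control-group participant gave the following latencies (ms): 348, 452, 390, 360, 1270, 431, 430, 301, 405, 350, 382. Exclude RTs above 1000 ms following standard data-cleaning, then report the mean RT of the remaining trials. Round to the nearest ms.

385 ms

Excluded: 1270
Retained (n=10): Σ = 3849
Mean = 3849/10 = 384.9000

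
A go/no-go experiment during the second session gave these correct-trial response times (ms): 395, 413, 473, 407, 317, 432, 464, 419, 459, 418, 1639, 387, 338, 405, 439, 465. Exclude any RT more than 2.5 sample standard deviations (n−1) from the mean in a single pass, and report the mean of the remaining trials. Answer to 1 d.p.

n = 16, ΣRT = 7870, M = 491.875
Σ(x−M)² = 1431595.75; s = √(1431595.75/15) = 308.933
Cutoffs: 491.875 ± 2.5·308.933 → [-280.5, 1264.2]
Outside: 1639 → excluded.
Retained (n=15): Σ = 6231, mean = 6231/15 = 415.400

415.4 ms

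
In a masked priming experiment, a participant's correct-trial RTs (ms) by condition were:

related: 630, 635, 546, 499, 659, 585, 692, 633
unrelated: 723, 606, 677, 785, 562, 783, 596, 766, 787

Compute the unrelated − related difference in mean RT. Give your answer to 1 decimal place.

M(related) = 4879/8 = 609.875
M(unrelated) = 6285/9 = 698.333
Difference = 698.333 − 609.875 = 88.458 ms

88.5 ms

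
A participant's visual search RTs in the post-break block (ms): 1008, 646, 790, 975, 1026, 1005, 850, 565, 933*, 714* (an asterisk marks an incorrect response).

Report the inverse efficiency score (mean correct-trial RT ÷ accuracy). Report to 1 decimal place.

Correct trials (n=8): 1008, 646, 790, 975, 1026, 1005, 850, 565
Mean correct RT = 6865/8 = 858.1250 ms
Proportion correct = 8/10
IES = 858.1250 / (8/10) = 1072.656 ms

1072.7 ms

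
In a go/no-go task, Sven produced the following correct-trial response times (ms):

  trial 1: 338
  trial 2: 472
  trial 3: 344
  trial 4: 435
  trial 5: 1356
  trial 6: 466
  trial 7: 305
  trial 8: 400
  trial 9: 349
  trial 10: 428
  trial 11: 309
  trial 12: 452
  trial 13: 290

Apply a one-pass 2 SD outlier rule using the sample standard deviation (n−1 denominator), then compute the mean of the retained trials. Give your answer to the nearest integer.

382 ms

n = 13, ΣRT = 5944, M = 457.231
Σ(x−M)² = 924596.31; s = √(924596.31/12) = 277.578
Cutoffs: 457.231 ± 2·277.578 → [-97.9, 1012.4]
Outside: 1356 → excluded.
Retained (n=12): Σ = 4588, mean = 4588/12 = 382.333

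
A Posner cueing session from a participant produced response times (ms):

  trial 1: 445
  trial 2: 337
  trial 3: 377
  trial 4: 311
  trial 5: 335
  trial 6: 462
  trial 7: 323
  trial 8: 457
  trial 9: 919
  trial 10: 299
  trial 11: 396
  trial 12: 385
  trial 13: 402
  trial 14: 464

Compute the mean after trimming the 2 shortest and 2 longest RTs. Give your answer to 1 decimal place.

Sorted: 299, 311, 323, 335, 337, 377, 385, 396, 402, 445, 457, 462, 464, 919
Drop lowest 2 (299, 311) and highest 2 (464, 919)
Remaining (n=10): Σ = 3919, mean = 3919/10 = 391.900

391.9 ms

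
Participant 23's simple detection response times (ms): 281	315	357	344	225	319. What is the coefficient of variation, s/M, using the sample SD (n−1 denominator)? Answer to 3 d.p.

0.156

n = 6, Σ = 1841, M = 306.8333
Σ(x−M)² = 11476.833; s = √(11476.833/5) = 47.9100
CV = 47.9100 / 306.8333 = 0.15614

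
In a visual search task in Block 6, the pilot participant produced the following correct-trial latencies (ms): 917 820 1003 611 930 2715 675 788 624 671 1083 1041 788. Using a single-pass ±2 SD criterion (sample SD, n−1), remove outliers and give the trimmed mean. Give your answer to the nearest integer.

n = 13, ΣRT = 12666, M = 974.308
Σ(x−M)² = 3581862.77; s = √(3581862.77/12) = 546.341
Cutoffs: 974.308 ± 2·546.341 → [-118.4, 2067.0]
Outside: 2715 → excluded.
Retained (n=12): Σ = 9951, mean = 9951/12 = 829.250

829 ms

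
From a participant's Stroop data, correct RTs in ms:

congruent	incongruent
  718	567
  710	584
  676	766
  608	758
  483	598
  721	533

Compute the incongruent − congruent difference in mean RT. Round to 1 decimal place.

-18.3 ms

M(congruent) = 3916/6 = 652.667
M(incongruent) = 3806/6 = 634.333
Difference = 634.333 − 652.667 = -18.333 ms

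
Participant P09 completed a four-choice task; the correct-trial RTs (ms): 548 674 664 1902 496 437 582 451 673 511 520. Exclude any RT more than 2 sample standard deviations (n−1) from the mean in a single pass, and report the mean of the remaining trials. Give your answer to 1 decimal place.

n = 11, ΣRT = 7458, M = 678.000
Σ(x−M)² = 1720116.00; s = √(1720116.00/10) = 414.743
Cutoffs: 678.000 ± 2·414.743 → [-151.5, 1507.5]
Outside: 1902 → excluded.
Retained (n=10): Σ = 5556, mean = 5556/10 = 555.600

555.6 ms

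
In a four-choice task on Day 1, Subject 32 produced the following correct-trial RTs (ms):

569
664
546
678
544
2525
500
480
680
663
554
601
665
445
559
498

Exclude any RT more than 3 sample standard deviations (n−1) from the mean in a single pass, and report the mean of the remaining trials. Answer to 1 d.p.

576.4 ms

n = 16, ΣRT = 11171, M = 698.188
Σ(x−M)² = 3645786.44; s = √(3645786.44/15) = 493.003
Cutoffs: 698.188 ± 3·493.003 → [-780.8, 2177.2]
Outside: 2525 → excluded.
Retained (n=15): Σ = 8646, mean = 8646/15 = 576.400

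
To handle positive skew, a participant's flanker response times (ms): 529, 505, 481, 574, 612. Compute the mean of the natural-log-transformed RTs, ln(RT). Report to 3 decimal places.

6.288

ln(RT): 6.2710, 6.2246, 6.1759, 6.3526, 6.4167
Σ ln(RT) = 31.4408
Mean = 31.4408/5 = 6.28816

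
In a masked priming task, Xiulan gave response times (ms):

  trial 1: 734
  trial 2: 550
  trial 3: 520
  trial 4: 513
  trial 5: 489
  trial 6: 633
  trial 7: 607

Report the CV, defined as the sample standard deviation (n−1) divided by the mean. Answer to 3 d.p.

0.149

n = 7, Σ = 4046, M = 578.0000
Σ(x−M)² = 44496.000; s = √(44496.000/6) = 86.1162
CV = 86.1162 / 578.0000 = 0.14899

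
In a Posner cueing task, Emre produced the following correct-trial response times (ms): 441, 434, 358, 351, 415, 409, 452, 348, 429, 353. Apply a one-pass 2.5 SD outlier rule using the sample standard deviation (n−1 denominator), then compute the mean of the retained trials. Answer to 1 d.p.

399.0 ms

n = 10, ΣRT = 3990, M = 399.000
Σ(x−M)² = 15756.00; s = √(15756.00/9) = 41.841
Cutoffs: 399.000 ± 2.5·41.841 → [294.4, 503.6]
No RTs fall outside the cutoffs; all 10 retained. Mean = 3990/10 = 399.000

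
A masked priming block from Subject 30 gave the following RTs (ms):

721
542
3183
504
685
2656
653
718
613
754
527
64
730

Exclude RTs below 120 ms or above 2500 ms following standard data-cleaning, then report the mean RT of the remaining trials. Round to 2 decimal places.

644.70 ms

Excluded: 64, 2656, 3183
Retained (n=10): Σ = 6447
Mean = 6447/10 = 644.7000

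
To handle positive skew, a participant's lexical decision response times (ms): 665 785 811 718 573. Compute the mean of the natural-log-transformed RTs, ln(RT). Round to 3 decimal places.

6.558

ln(RT): 6.4998, 6.6657, 6.6983, 6.5765, 6.3509
Σ ln(RT) = 32.7911
Mean = 32.7911/5 = 6.55822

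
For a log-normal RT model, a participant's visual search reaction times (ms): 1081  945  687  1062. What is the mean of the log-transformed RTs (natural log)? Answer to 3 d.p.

6.834

ln(RT): 6.9856, 6.8512, 6.5323, 6.9679
Σ ln(RT) = 27.3371
Mean = 27.3371/4 = 6.83427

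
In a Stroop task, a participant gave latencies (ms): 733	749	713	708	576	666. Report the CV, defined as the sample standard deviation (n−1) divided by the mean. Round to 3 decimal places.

n = 6, Σ = 4145, M = 690.8333
Σ(x−M)² = 19750.833; s = √(19750.833/5) = 62.8504
CV = 62.8504 / 690.8333 = 0.09098

0.091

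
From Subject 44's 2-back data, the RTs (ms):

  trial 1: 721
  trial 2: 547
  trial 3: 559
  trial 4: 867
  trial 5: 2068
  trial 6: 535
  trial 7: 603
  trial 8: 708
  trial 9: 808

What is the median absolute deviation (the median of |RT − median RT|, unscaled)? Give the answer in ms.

149 ms

Sorted: 535, 547, 559, 603, 708, 721, 808, 867, 2068 → median = 708
|x − 708|: 13, 161, 149, 159, 1360, 173, 105, 0, 100
Sorted deviations: 0, 13, 100, 105, 149, 159, 161, 173, 1360 → MAD = 149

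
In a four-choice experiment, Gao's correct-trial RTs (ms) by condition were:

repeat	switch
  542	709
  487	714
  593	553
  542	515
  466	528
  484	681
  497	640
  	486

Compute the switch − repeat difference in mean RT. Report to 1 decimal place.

M(repeat) = 3611/7 = 515.857
M(switch) = 4826/8 = 603.250
Difference = 603.250 − 515.857 = 87.393 ms

87.4 ms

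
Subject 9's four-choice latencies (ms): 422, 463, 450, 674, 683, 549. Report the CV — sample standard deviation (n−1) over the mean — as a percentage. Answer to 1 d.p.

21.3%

n = 6, Σ = 3241, M = 540.1667
Σ(x−M)² = 66438.833; s = √(66438.833/5) = 115.2726
CV = 115.2726 / 540.1667 = 0.21340 = 21.340%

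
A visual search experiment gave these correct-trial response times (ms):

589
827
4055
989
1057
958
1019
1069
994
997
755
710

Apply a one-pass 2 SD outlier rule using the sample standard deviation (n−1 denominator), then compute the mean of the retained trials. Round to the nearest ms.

906 ms

n = 12, ΣRT = 14019, M = 1168.250
Σ(x−M)² = 9346604.25; s = √(9346604.25/11) = 921.787
Cutoffs: 1168.250 ± 2·921.787 → [-675.3, 3011.8]
Outside: 4055 → excluded.
Retained (n=11): Σ = 9964, mean = 9964/11 = 905.818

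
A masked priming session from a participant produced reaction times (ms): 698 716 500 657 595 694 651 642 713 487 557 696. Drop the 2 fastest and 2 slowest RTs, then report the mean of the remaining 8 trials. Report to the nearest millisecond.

649 ms

Sorted: 487, 500, 557, 595, 642, 651, 657, 694, 696, 698, 713, 716
Drop lowest 2 (487, 500) and highest 2 (713, 716)
Remaining (n=8): Σ = 5190, mean = 5190/8 = 648.750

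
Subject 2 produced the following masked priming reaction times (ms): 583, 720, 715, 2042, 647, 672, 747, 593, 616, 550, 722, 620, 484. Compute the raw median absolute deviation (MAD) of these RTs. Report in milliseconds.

Sorted: 484, 550, 583, 593, 616, 620, 647, 672, 715, 720, 722, 747, 2042 → median = 647
|x − 647|: 64, 73, 68, 1395, 0, 25, 100, 54, 31, 97, 75, 27, 163
Sorted deviations: 0, 25, 27, 31, 54, 64, 68, 73, 75, 97, 100, 163, 1395 → MAD = 68

68 ms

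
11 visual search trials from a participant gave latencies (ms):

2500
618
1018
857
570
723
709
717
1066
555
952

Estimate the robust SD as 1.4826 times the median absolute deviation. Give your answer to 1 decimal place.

Sorted: 555, 570, 618, 709, 717, 723, 857, 952, 1018, 1066, 2500 → median = 723
|x − 723| sorted: 0, 6, 14, 105, 134, 153, 168, 229, 295, 343, 1777 → MAD = 153
Robust SD ≈ 1.4826 × 153 = 226.838

226.8 ms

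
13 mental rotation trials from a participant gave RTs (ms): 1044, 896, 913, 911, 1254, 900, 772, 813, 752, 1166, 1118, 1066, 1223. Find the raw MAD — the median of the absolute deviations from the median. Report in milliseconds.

Sorted: 752, 772, 813, 896, 900, 911, 913, 1044, 1066, 1118, 1166, 1223, 1254 → median = 913
|x − 913|: 131, 17, 0, 2, 341, 13, 141, 100, 161, 253, 205, 153, 310
Sorted deviations: 0, 2, 13, 17, 100, 131, 141, 153, 161, 205, 253, 310, 341 → MAD = 141

141 ms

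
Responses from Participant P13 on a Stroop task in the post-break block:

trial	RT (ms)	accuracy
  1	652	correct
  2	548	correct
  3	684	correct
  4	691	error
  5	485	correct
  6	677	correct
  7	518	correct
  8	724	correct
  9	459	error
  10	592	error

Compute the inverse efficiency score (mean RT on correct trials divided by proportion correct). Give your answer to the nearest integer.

Correct trials (n=7): 652, 548, 684, 485, 677, 518, 724
Mean correct RT = 4288/7 = 612.5714 ms
Proportion correct = 7/10
IES = 612.5714 / (7/10) = 875.102 ms

875 ms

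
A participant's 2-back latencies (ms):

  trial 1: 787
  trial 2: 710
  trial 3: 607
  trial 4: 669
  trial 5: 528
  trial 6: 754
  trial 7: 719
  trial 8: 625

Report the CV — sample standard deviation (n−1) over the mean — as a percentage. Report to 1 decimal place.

12.6%

n = 8, Σ = 5399, M = 674.8750
Σ(x−M)² = 50714.875; s = √(50714.875/7) = 85.1175
CV = 85.1175 / 674.8750 = 0.12612 = 12.612%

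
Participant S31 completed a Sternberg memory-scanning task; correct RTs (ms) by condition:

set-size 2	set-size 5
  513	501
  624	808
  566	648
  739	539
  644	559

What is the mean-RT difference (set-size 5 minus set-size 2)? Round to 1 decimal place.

M(set-size 2) = 3086/5 = 617.200
M(set-size 5) = 3055/5 = 611.000
Difference = 611.000 − 617.200 = -6.200 ms

-6.2 ms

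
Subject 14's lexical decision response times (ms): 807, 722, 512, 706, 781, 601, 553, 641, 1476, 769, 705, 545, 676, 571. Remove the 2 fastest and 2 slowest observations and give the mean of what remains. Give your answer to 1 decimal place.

Sorted: 512, 545, 553, 571, 601, 641, 676, 705, 706, 722, 769, 781, 807, 1476
Drop lowest 2 (512, 545) and highest 2 (807, 1476)
Remaining (n=10): Σ = 6725, mean = 6725/10 = 672.500

672.5 ms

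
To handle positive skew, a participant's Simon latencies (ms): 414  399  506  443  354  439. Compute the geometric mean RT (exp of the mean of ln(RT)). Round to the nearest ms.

423 ms

ln(RT): 6.0259, 5.9890, 6.2265, 6.0936, 5.8693, 6.0845
Mean ln(RT) = 36.2887/6 = 6.04812
Geometric mean = exp(6.04812) = 423.32 ms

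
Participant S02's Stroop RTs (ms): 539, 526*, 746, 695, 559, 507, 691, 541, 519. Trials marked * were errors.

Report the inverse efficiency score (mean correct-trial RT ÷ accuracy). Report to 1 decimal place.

674.6 ms

Correct trials (n=8): 539, 746, 695, 559, 507, 691, 541, 519
Mean correct RT = 4797/8 = 599.6250 ms
Proportion correct = 8/9
IES = 599.6250 / (8/9) = 674.578 ms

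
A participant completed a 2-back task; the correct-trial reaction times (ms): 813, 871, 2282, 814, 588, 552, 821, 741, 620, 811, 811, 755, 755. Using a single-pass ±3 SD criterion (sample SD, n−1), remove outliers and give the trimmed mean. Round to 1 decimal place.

n = 13, ΣRT = 11234, M = 864.154
Σ(x−M)² = 2295287.69; s = √(2295287.69/12) = 437.349
Cutoffs: 864.154 ± 3·437.349 → [-447.9, 2176.2]
Outside: 2282 → excluded.
Retained (n=12): Σ = 8952, mean = 8952/12 = 746.000

746.0 ms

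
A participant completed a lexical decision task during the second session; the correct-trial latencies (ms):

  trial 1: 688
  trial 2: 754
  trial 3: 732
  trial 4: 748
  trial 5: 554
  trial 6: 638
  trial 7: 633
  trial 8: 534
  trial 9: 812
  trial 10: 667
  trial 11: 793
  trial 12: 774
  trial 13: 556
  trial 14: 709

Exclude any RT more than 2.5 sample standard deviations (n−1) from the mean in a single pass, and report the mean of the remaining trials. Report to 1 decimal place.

685.1 ms

n = 14, ΣRT = 9592, M = 685.143
Σ(x−M)² = 109077.71; s = √(109077.71/13) = 91.600
Cutoffs: 685.143 ± 2.5·91.600 → [456.1, 914.1]
No RTs fall outside the cutoffs; all 14 retained. Mean = 9592/14 = 685.143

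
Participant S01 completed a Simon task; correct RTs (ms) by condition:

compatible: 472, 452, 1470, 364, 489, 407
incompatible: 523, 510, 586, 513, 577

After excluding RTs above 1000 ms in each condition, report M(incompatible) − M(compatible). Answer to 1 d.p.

105.0 ms

compatible: exclude 1470
M(compatible) = 2184/5 = 436.800
M(incompatible) = 2709/5 = 541.800
Difference = 541.800 − 436.800 = 105.000 ms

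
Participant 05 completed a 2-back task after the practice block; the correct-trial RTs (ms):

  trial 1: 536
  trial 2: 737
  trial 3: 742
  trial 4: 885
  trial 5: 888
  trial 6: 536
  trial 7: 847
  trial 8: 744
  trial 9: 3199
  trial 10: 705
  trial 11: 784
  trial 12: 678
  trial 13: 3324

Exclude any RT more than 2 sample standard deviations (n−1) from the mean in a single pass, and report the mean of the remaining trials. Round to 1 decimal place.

734.7 ms

n = 13, ΣRT = 14605, M = 1123.462
Σ(x−M)² = 10956825.23; s = √(10956825.23/12) = 955.546
Cutoffs: 1123.462 ± 2·955.546 → [-787.6, 3034.6]
Outside: 3199, 3324 → excluded.
Retained (n=11): Σ = 8082, mean = 8082/11 = 734.727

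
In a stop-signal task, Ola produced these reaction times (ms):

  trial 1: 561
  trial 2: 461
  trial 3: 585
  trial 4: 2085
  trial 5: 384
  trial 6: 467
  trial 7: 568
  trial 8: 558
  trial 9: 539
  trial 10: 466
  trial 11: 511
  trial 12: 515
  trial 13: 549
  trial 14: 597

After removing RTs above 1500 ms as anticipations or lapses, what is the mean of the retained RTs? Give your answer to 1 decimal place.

Excluded: 2085
Retained (n=13): Σ = 6761
Mean = 6761/13 = 520.0769

520.1 ms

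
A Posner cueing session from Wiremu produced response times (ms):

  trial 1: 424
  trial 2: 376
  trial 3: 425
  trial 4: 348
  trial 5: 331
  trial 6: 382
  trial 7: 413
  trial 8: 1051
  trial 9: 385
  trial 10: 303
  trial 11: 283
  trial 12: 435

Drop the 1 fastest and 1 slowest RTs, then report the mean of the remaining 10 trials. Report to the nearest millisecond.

Sorted: 283, 303, 331, 348, 376, 382, 385, 413, 424, 425, 435, 1051
Drop lowest 1 (283) and highest 1 (1051)
Remaining (n=10): Σ = 3822, mean = 3822/10 = 382.200

382 ms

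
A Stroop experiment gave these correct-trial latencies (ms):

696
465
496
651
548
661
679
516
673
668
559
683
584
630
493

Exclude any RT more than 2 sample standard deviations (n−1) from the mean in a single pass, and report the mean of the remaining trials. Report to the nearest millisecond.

600 ms

n = 15, ΣRT = 9002, M = 600.133
Σ(x−M)² = 91707.73; s = √(91707.73/14) = 80.935
Cutoffs: 600.133 ± 2·80.935 → [438.3, 762.0]
No RTs fall outside the cutoffs; all 15 retained. Mean = 9002/15 = 600.133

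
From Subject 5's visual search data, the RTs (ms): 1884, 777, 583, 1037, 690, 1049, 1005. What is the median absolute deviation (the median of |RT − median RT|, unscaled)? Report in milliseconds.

228 ms

Sorted: 583, 690, 777, 1005, 1037, 1049, 1884 → median = 1005
|x − 1005|: 879, 228, 422, 32, 315, 44, 0
Sorted deviations: 0, 32, 44, 228, 315, 422, 879 → MAD = 228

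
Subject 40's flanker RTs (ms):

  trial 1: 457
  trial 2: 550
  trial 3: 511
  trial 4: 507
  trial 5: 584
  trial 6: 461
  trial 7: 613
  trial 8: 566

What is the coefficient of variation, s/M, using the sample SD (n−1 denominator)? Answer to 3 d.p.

n = 8, Σ = 4249, M = 531.1250
Σ(x−M)² = 22470.875; s = √(22470.875/7) = 56.6580
CV = 56.6580 / 531.1250 = 0.10668

0.107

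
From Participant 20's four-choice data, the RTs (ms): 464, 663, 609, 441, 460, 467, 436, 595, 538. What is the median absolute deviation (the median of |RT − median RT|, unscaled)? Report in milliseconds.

31 ms

Sorted: 436, 441, 460, 464, 467, 538, 595, 609, 663 → median = 467
|x − 467|: 3, 196, 142, 26, 7, 0, 31, 128, 71
Sorted deviations: 0, 3, 7, 26, 31, 71, 128, 142, 196 → MAD = 31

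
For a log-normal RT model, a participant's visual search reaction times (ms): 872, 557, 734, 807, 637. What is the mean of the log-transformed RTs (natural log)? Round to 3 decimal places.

6.568

ln(RT): 6.7708, 6.3226, 6.5985, 6.6933, 6.4568
Σ ln(RT) = 32.8420
Mean = 32.8420/5 = 6.56839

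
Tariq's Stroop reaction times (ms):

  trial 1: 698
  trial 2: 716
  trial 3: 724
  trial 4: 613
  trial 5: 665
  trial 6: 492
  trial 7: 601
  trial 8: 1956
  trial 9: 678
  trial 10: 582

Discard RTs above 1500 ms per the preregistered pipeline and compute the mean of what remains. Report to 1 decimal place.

Excluded: 1956
Retained (n=9): Σ = 5769
Mean = 5769/9 = 641.0000

641.0 ms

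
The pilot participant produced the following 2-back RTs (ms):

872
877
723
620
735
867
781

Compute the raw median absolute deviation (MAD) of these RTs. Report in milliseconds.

Sorted: 620, 723, 735, 781, 867, 872, 877 → median = 781
|x − 781|: 91, 96, 58, 161, 46, 86, 0
Sorted deviations: 0, 46, 58, 86, 91, 96, 161 → MAD = 86

86 ms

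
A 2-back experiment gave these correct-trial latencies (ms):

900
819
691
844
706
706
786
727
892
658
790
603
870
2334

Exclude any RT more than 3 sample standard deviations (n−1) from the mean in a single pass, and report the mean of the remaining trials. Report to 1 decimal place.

n = 14, ΣRT = 12326, M = 880.429
Σ(x−M)² = 2382405.43; s = √(2382405.43/13) = 428.091
Cutoffs: 880.429 ± 3·428.091 → [-403.8, 2164.7]
Outside: 2334 → excluded.
Retained (n=13): Σ = 9992, mean = 9992/13 = 768.615

768.6 ms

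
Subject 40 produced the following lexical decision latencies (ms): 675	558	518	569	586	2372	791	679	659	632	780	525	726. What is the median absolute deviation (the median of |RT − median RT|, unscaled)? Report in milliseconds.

Sorted: 518, 525, 558, 569, 586, 632, 659, 675, 679, 726, 780, 791, 2372 → median = 659
|x − 659|: 16, 101, 141, 90, 73, 1713, 132, 20, 0, 27, 121, 134, 67
Sorted deviations: 0, 16, 20, 27, 67, 73, 90, 101, 121, 132, 134, 141, 1713 → MAD = 90

90 ms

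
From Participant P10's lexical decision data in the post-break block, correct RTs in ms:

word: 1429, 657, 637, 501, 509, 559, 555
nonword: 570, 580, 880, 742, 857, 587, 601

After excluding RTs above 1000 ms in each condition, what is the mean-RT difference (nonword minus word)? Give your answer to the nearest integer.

word: exclude 1429
M(word) = 3418/6 = 569.667
M(nonword) = 4817/7 = 688.143
Difference = 688.143 − 569.667 = 118.476 ms

118 ms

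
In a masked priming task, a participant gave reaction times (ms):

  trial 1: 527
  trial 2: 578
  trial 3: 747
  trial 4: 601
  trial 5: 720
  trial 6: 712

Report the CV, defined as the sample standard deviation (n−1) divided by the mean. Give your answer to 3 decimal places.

n = 6, Σ = 3885, M = 647.5000
Σ(x−M)² = 40829.500; s = √(40829.500/5) = 90.3654
CV = 90.3654 / 647.5000 = 0.13956

0.140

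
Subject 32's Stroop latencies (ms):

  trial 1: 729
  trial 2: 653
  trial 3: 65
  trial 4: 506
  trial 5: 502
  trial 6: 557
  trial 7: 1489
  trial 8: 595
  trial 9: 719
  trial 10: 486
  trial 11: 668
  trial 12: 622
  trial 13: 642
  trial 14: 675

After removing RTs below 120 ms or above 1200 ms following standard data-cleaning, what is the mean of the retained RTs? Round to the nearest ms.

613 ms

Excluded: 65, 1489
Retained (n=12): Σ = 7354
Mean = 7354/12 = 612.8333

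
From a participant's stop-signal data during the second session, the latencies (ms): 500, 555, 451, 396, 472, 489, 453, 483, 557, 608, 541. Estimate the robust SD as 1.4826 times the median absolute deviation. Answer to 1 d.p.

56.3 ms

Sorted: 396, 451, 453, 472, 483, 489, 500, 541, 555, 557, 608 → median = 489
|x − 489| sorted: 0, 6, 11, 17, 36, 38, 52, 66, 68, 93, 119 → MAD = 38
Robust SD ≈ 1.4826 × 38 = 56.339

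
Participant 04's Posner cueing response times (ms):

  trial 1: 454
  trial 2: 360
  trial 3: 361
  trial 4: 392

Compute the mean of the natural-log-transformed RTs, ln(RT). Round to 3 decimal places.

ln(RT): 6.1181, 5.8861, 5.8889, 5.9713
Σ ln(RT) = 23.8643
Mean = 23.8643/4 = 5.96609

5.966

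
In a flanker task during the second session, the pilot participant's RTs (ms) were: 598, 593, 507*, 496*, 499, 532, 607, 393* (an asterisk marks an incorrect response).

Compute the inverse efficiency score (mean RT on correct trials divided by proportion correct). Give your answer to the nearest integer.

905 ms

Correct trials (n=5): 598, 593, 499, 532, 607
Mean correct RT = 2829/5 = 565.8000 ms
Proportion correct = 5/8
IES = 565.8000 / (5/8) = 905.280 ms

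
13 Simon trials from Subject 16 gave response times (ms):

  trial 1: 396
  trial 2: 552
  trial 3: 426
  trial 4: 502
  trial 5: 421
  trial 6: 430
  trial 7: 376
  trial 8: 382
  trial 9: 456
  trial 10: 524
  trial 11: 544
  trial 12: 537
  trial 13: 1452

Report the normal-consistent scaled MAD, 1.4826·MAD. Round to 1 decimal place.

Sorted: 376, 382, 396, 421, 426, 430, 456, 502, 524, 537, 544, 552, 1452 → median = 456
|x − 456| sorted: 0, 26, 30, 35, 46, 60, 68, 74, 80, 81, 88, 96, 996 → MAD = 68
Robust SD ≈ 1.4826 × 68 = 100.817

100.8 ms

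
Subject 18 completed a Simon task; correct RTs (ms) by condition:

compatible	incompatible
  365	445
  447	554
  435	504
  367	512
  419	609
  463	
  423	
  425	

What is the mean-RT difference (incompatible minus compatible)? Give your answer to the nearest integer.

M(compatible) = 3344/8 = 418.000
M(incompatible) = 2624/5 = 524.800
Difference = 524.800 − 418.000 = 106.800 ms

107 ms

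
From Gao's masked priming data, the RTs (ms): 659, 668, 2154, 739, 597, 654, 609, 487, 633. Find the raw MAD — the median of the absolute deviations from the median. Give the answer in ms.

45 ms

Sorted: 487, 597, 609, 633, 654, 659, 668, 739, 2154 → median = 654
|x − 654|: 5, 14, 1500, 85, 57, 0, 45, 167, 21
Sorted deviations: 0, 5, 14, 21, 45, 57, 85, 167, 1500 → MAD = 45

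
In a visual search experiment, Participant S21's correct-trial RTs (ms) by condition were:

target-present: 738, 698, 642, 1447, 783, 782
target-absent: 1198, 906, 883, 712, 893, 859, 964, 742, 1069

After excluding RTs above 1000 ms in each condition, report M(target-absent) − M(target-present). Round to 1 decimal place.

target-present: exclude 1447
target-absent: exclude 1198, 1069
M(target-present) = 3643/5 = 728.600
M(target-absent) = 5959/7 = 851.286
Difference = 851.286 − 728.600 = 122.686 ms

122.7 ms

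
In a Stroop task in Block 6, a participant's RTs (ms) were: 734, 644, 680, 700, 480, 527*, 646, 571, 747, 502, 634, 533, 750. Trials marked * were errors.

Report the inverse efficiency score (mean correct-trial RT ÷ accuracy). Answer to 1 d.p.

Correct trials (n=12): 734, 644, 680, 700, 480, 646, 571, 747, 502, 634, 533, 750
Mean correct RT = 7621/12 = 635.0833 ms
Proportion correct = 12/13
IES = 635.0833 / (12/13) = 688.007 ms

688.0 ms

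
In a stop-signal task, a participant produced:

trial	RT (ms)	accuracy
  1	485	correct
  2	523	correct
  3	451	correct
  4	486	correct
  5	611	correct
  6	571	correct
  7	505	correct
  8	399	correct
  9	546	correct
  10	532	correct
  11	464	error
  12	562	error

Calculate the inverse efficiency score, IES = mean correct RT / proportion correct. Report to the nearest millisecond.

Correct trials (n=10): 485, 523, 451, 486, 611, 571, 505, 399, 546, 532
Mean correct RT = 5109/10 = 510.9000 ms
Proportion correct = 10/12
IES = 510.9000 / (10/12) = 613.080 ms

613 ms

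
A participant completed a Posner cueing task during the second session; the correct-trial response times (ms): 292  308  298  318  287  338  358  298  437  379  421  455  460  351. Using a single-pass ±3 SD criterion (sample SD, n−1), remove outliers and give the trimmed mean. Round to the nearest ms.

357 ms

n = 14, ΣRT = 5000, M = 357.143
Σ(x−M)² = 51599.71; s = √(51599.71/13) = 63.002
Cutoffs: 357.143 ± 3·63.002 → [168.1, 546.1]
No RTs fall outside the cutoffs; all 14 retained. Mean = 5000/14 = 357.143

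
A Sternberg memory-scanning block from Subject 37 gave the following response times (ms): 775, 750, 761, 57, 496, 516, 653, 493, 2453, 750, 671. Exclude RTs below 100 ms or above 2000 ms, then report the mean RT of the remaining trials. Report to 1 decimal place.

651.7 ms

Excluded: 57, 2453
Retained (n=9): Σ = 5865
Mean = 5865/9 = 651.6667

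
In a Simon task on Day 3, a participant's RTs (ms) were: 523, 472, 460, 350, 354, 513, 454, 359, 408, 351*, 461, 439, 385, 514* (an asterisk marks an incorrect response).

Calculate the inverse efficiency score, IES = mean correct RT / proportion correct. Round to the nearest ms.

Correct trials (n=12): 523, 472, 460, 350, 354, 513, 454, 359, 408, 461, 439, 385
Mean correct RT = 5178/12 = 431.5000 ms
Proportion correct = 12/14
IES = 431.5000 / (12/14) = 503.417 ms

503 ms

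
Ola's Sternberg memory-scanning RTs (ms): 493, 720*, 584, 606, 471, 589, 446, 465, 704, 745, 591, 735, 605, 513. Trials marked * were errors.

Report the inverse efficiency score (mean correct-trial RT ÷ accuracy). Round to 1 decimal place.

Correct trials (n=13): 493, 584, 606, 471, 589, 446, 465, 704, 745, 591, 735, 605, 513
Mean correct RT = 7547/13 = 580.5385 ms
Proportion correct = 13/14
IES = 580.5385 / (13/14) = 625.195 ms

625.2 ms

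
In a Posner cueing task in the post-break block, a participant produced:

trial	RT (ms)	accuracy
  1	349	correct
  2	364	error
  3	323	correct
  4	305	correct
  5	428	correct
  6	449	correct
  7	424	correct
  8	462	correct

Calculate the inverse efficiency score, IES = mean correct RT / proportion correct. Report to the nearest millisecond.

Correct trials (n=7): 349, 323, 305, 428, 449, 424, 462
Mean correct RT = 2740/7 = 391.4286 ms
Proportion correct = 7/8
IES = 391.4286 / (7/8) = 447.347 ms

447 ms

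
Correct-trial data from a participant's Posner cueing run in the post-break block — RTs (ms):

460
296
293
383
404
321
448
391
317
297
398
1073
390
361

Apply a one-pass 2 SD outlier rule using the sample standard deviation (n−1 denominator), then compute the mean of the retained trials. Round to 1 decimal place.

366.1 ms

n = 14, ΣRT = 5832, M = 416.571
Σ(x−M)² = 503003.43; s = √(503003.43/13) = 196.704
Cutoffs: 416.571 ± 2·196.704 → [23.2, 810.0]
Outside: 1073 → excluded.
Retained (n=13): Σ = 4759, mean = 4759/13 = 366.077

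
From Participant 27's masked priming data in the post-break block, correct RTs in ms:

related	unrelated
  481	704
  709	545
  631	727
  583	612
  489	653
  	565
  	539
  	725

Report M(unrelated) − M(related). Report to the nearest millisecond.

55 ms

M(related) = 2893/5 = 578.600
M(unrelated) = 5070/8 = 633.750
Difference = 633.750 − 578.600 = 55.150 ms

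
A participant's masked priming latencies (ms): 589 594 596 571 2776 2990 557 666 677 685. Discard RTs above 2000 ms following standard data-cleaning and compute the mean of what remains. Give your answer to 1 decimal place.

Excluded: 2776, 2990
Retained (n=8): Σ = 4935
Mean = 4935/8 = 616.8750

616.9 ms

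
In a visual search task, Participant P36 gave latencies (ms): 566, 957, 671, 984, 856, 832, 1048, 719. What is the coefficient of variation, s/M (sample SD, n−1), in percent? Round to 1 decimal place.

n = 8, Σ = 6633, M = 829.1250
Σ(x−M)² = 195340.875; s = √(195340.875/7) = 167.0504
CV = 167.0504 / 829.1250 = 0.20148 = 20.148%

20.1%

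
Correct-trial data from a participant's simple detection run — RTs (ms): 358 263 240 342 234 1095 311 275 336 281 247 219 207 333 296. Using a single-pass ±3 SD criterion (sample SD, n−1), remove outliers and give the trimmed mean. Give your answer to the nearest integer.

282 ms

n = 15, ΣRT = 5037, M = 335.800
Σ(x−M)² = 648780.40; s = √(648780.40/14) = 215.271
Cutoffs: 335.800 ± 3·215.271 → [-310.0, 981.6]
Outside: 1095 → excluded.
Retained (n=14): Σ = 3942, mean = 3942/14 = 281.571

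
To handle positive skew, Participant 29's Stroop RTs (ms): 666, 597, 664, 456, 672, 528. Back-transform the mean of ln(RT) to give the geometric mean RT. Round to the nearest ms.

591 ms

ln(RT): 6.5013, 6.3919, 6.4983, 6.1225, 6.5103, 6.2691
Mean ln(RT) = 38.2933/6 = 6.38222
Geometric mean = exp(6.38222) = 591.24 ms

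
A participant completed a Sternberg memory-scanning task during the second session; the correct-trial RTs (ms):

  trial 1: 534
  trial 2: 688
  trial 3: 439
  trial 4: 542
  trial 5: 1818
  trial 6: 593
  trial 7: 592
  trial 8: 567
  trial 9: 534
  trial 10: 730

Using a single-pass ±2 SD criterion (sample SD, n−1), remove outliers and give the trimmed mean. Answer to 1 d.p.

n = 10, ΣRT = 7037, M = 703.700
Σ(x−M)² = 1439830.10; s = √(1439830.10/9) = 399.976
Cutoffs: 703.700 ± 2·399.976 → [-96.3, 1503.7]
Outside: 1818 → excluded.
Retained (n=9): Σ = 5219, mean = 5219/9 = 579.889

579.9 ms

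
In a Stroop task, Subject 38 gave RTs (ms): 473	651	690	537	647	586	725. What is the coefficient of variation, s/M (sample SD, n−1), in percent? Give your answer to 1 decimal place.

14.4%

n = 7, Σ = 4309, M = 615.5714
Σ(x−M)² = 47131.714; s = √(47131.714/6) = 88.6300
CV = 88.6300 / 615.5714 = 0.14398 = 14.398%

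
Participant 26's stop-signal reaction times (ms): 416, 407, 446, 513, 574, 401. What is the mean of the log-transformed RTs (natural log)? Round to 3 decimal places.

ln(RT): 6.0307, 6.0088, 6.1003, 6.2403, 6.3526, 5.9940
Σ ln(RT) = 36.7267
Mean = 36.7267/6 = 6.12111

6.121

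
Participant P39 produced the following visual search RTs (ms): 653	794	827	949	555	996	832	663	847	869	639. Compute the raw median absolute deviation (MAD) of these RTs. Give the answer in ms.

Sorted: 555, 639, 653, 663, 794, 827, 832, 847, 869, 949, 996 → median = 827
|x − 827|: 174, 33, 0, 122, 272, 169, 5, 164, 20, 42, 188
Sorted deviations: 0, 5, 20, 33, 42, 122, 164, 169, 174, 188, 272 → MAD = 122

122 ms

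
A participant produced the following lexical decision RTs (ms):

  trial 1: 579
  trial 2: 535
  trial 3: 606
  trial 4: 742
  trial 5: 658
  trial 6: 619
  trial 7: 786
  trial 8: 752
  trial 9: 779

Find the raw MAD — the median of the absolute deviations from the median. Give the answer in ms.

84 ms

Sorted: 535, 579, 606, 619, 658, 742, 752, 779, 786 → median = 658
|x − 658|: 79, 123, 52, 84, 0, 39, 128, 94, 121
Sorted deviations: 0, 39, 52, 79, 84, 94, 121, 123, 128 → MAD = 84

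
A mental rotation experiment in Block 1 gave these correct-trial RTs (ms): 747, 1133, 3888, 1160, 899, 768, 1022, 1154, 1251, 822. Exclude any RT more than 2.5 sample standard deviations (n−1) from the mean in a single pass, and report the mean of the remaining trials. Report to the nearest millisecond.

995 ms

n = 10, ΣRT = 12844, M = 1284.400
Σ(x−M)² = 7821918.40; s = √(7821918.40/9) = 932.256
Cutoffs: 1284.400 ± 2.5·932.256 → [-1046.2, 3615.0]
Outside: 3888 → excluded.
Retained (n=9): Σ = 8956, mean = 8956/9 = 995.111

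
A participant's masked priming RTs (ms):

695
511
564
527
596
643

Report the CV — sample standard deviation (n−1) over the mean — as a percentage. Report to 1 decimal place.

11.9%

n = 6, Σ = 3536, M = 589.3333
Σ(x−M)² = 24753.333; s = √(24753.333/5) = 70.3610
CV = 70.3610 / 589.3333 = 0.11939 = 11.939%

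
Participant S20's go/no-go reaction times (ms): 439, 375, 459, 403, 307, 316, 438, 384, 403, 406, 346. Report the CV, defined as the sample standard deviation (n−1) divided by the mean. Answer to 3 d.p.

n = 11, Σ = 4276, M = 388.7273
Σ(x−M)² = 24604.182; s = √(24604.182/10) = 49.6026
CV = 49.6026 / 388.7273 = 0.12760

0.128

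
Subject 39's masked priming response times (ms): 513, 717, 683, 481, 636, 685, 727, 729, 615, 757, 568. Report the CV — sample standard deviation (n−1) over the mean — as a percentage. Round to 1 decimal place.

14.3%

n = 11, Σ = 7111, M = 646.4545
Σ(x−M)² = 85758.727; s = √(85758.727/10) = 92.6060
CV = 92.6060 / 646.4545 = 0.14325 = 14.325%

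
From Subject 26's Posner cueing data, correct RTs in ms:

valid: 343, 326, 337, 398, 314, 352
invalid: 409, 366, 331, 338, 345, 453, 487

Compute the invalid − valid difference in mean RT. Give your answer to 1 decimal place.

44.9 ms

M(valid) = 2070/6 = 345.000
M(invalid) = 2729/7 = 389.857
Difference = 389.857 − 345.000 = 44.857 ms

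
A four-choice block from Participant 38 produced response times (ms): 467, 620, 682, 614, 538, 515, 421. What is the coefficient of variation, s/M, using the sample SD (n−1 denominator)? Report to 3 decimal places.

n = 7, Σ = 3857, M = 551.0000
Σ(x−M)² = 51312.000; s = √(51312.000/6) = 92.4770
CV = 92.4770 / 551.0000 = 0.16783

0.168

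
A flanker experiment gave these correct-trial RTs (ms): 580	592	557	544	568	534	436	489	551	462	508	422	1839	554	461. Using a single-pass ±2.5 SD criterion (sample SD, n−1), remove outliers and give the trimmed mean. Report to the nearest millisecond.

518 ms

n = 15, ΣRT = 9097, M = 606.467
Σ(x−M)² = 1667569.73; s = √(1667569.73/14) = 345.126
Cutoffs: 606.467 ± 2.5·345.126 → [-256.3, 1469.3]
Outside: 1839 → excluded.
Retained (n=14): Σ = 7258, mean = 7258/14 = 518.429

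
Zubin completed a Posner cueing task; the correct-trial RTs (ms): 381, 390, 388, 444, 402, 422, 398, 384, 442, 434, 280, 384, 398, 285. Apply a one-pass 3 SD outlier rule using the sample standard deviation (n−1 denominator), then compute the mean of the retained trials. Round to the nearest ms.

n = 14, ΣRT = 5432, M = 388.000
Σ(x−M)² = 32078.00; s = √(32078.00/13) = 49.674
Cutoffs: 388.000 ± 3·49.674 → [239.0, 537.0]
No RTs fall outside the cutoffs; all 14 retained. Mean = 5432/14 = 388.000

388 ms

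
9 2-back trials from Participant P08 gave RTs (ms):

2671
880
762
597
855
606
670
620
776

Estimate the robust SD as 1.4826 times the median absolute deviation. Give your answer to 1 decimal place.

Sorted: 597, 606, 620, 670, 762, 776, 855, 880, 2671 → median = 762
|x − 762| sorted: 0, 14, 92, 93, 118, 142, 156, 165, 1909 → MAD = 118
Robust SD ≈ 1.4826 × 118 = 174.947

174.9 ms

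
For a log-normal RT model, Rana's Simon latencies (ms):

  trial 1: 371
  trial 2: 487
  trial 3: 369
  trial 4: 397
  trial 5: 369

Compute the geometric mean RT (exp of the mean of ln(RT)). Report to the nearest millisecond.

ln(RT): 5.9162, 6.1883, 5.9108, 5.9839, 5.9108
Mean ln(RT) = 29.9100/5 = 5.98200
Geometric mean = exp(5.98200) = 396.23 ms

396 ms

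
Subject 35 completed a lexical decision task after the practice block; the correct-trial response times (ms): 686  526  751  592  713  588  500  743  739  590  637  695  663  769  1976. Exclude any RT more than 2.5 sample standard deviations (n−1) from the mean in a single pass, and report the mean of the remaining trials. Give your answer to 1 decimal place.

656.6 ms

n = 15, ΣRT = 11168, M = 744.533
Σ(x−M)² = 1721471.73; s = √(1721471.73/14) = 350.660
Cutoffs: 744.533 ± 2.5·350.660 → [-132.1, 1621.2]
Outside: 1976 → excluded.
Retained (n=14): Σ = 9192, mean = 9192/14 = 656.571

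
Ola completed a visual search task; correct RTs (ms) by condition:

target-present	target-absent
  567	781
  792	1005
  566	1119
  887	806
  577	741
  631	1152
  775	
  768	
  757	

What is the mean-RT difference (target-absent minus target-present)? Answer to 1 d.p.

231.8 ms

M(target-present) = 6320/9 = 702.222
M(target-absent) = 5604/6 = 934.000
Difference = 934.000 − 702.222 = 231.778 ms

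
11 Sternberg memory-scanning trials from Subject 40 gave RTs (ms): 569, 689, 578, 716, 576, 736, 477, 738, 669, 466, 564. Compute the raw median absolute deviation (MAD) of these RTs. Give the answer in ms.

Sorted: 466, 477, 564, 569, 576, 578, 669, 689, 716, 736, 738 → median = 578
|x − 578|: 9, 111, 0, 138, 2, 158, 101, 160, 91, 112, 14
Sorted deviations: 0, 2, 9, 14, 91, 101, 111, 112, 138, 158, 160 → MAD = 101

101 ms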